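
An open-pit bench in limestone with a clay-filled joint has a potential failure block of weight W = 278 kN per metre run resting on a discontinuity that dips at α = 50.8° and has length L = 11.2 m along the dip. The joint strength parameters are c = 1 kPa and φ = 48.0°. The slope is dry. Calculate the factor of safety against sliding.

FS = 0.96

Resolving the block weight along and normal to the plane and applying the Mohr–Coulomb strength on the joint:
N' = W cosα = 278·cos50.8° = 175.7 kN/m
Driving force T = W sinα = 278·sin50.8° = 215.4 kN/m
Resisting force R = c·L + N'·tanφ = 1·11.2 + 175.7·tan48.0° = 11.2 + 195.1 = 206.3 kN/m
FS = R / T = 206.3 / 215.4 = 0.958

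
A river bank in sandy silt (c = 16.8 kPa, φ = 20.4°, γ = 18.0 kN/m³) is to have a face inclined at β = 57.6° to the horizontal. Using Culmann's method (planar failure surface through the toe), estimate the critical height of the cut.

H_c = 14.52 m

Culmann's analysis gives the critical failure plane at α_cr = (β + φ)/2 = (57.6 + 20.4)/2 = 39.0°, and the critical height
H_c = (4c/γ) · sinβ cosφ / [1 − cos(β − φ)]
    = (4·16.8/18.0) · sin57.6°·cos20.4° / [1 − cos(37.2°)]
    = 3.733 · 0.8443·0.9373 / [1 − 0.7965]
    = 3.733 · 0.7914 / 0.2035
    = 14.52 m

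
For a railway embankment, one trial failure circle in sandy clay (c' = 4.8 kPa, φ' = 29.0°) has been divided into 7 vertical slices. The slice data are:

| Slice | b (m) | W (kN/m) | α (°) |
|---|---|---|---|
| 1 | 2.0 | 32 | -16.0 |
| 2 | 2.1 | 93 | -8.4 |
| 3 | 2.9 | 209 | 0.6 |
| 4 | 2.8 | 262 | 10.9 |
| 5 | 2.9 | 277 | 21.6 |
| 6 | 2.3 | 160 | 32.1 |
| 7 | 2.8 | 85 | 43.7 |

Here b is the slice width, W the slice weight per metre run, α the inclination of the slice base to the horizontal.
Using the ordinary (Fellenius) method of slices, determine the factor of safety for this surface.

FS = 2.45

Ordinary method of slices: FS = Σ[c'·Δl_i + (W_i cosα_i)·tanφ'] / Σ W_i sinα_i, with Δl_i = b_i / cosα_i.
Slice 1: Δl = 2.0/cos(-16.0°) = 2.081 m; N'_1 = 32·cos(-16.0°) = 30.8; c'Δl = 9.99; W sinα = -8.8
Slice 2: Δl = 2.1/cos(-8.4°) = 2.123 m; N'_2 = 93·cos(-8.4°) = 92.0; c'Δl = 10.19; W sinα = -13.6
Slice 3: Δl = 2.9/cos0.6° = 2.900 m; N'_3 = 209·cos0.6° = 209.0; c'Δl = 13.92; W sinα = 2.2
Slice 4: Δl = 2.8/cos10.9° = 2.851 m; N'_4 = 262·cos10.9° = 257.3; c'Δl = 13.69; W sinα = 49.5
Slice 5: Δl = 2.9/cos21.6° = 3.119 m; N'_5 = 277·cos21.6° = 257.5; c'Δl = 14.97; W sinα = 102.0
Slice 6: Δl = 2.3/cos32.1° = 2.715 m; N'_6 = 160·cos32.1° = 135.5; c'Δl = 13.03; W sinα = 85.0
Slice 7: Δl = 2.8/cos43.7° = 3.873 m; N'_7 = 85·cos43.7° = 61.5; c'Δl = 18.59; W sinα = 58.7
Σc'Δl = 94.4 kN/m; ΣN' = 1043.6 kN/m; ΣW sinα = 275.0 kN/m
Resisting = 94.4 + 1043.6·tan29.0° = 94.4 + 578.5 = 672.8 kN/m
FS = 672.8 / 275.0 = 2.446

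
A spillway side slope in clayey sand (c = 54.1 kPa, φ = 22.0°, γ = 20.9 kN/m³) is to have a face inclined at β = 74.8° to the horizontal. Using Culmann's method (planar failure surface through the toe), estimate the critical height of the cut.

H_c = 23.43 m

Culmann's analysis gives the critical failure plane at α_cr = (β + φ)/2 = (74.8 + 22.0)/2 = 48.4°, and the critical height
H_c = (4c/γ) · sinβ cosφ / [1 − cos(β − φ)]
    = (4·54.1/20.9) · sin74.8°·cos22.0° / [1 − cos(52.8°)]
    = 10.354 · 0.9650·0.9272 / [1 − 0.6046]
    = 10.354 · 0.8947 / 0.3954
    = 23.43 m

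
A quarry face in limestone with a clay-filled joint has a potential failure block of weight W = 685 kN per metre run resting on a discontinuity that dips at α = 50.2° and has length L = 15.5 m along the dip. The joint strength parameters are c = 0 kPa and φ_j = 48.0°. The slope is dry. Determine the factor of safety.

Resolving the block weight along and normal to the plane and applying the Mohr–Coulomb strength on the joint:
N' = W cosα = 685·cos50.2° = 438.5 kN/m
Driving force T = W sinα = 685·sin50.2° = 526.3 kN/m
Resisting force R = c·L + N'·tanφ_j = 0·15.5 + 438.5·tan48.0° = 0.0 + 487.0 = 487.0 kN/m
FS = R / T = 487.0 / 526.3 = 0.925

FS = 0.93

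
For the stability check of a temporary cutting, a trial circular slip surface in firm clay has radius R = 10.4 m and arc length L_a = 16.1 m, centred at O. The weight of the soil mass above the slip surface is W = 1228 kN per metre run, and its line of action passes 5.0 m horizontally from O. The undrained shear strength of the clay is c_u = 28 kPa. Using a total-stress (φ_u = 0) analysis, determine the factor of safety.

FS = 0.76

Taking moments about the centre O, the resisting moment is provided by the undrained shear strength acting along the arc:
M_R = c_u·L_a·R = 28·16.10·10.4 = 4688.3 kN·m/m
M_D = W·d = 1228·5.0 = 6140.0 kN·m/m
FS = M_R / M_D = 4688.3 / 6140.0 = 0.764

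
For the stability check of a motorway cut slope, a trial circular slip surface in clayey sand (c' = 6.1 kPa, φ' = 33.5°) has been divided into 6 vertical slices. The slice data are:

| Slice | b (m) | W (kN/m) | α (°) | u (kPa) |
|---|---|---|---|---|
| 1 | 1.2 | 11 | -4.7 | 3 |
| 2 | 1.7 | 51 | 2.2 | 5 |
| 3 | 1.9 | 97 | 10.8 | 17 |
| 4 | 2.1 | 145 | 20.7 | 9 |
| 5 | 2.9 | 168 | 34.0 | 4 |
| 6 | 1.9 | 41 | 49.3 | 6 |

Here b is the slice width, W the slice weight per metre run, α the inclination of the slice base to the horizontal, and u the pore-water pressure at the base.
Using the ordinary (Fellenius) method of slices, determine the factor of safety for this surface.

FS = 1.65

Ordinary method of slices: FS = Σ[c'·Δl_i + (W_i cosα_i − u_i·Δl_i)·tanφ'] / Σ W_i sinα_i, with Δl_i = b_i / cosα_i.
Slice 1: Δl = 1.2/cos(-4.7°) = 1.204 m; N'_1 = 11·cos(-4.7°) − 3·1.204 = 7.4; c'Δl = 7.34; W sinα = -0.9
Slice 2: Δl = 1.7/cos2.2° = 1.701 m; N'_2 = 51·cos2.2° − 5·1.701 = 42.5; c'Δl = 10.38; W sinα = 2.0
Slice 3: Δl = 1.9/cos10.8° = 1.934 m; N'_3 = 97·cos10.8° − 17·1.934 = 62.4; c'Δl = 11.80; W sinα = 18.2
Slice 4: Δl = 2.1/cos20.7° = 2.245 m; N'_4 = 145·cos20.7° − 9·2.245 = 115.4; c'Δl = 13.69; W sinα = 51.3
Slice 5: Δl = 2.9/cos34.0° = 3.498 m; N'_5 = 168·cos34.0° − 4·3.498 = 125.3; c'Δl = 21.34; W sinα = 93.9
Slice 6: Δl = 1.9/cos49.3° = 2.914 m; N'_6 = 41·cos49.3° − 6·2.914 = 9.3; c'Δl = 17.77; W sinα = 31.1
Σc'Δl = 82.3 kN/m; ΣN' = 362.2 kN/m; ΣW sinα = 195.5 kN/m
Resisting = 82.3 + 362.2·tan33.5° = 82.3 + 239.7 = 322.0 kN/m
FS = 322.0 / 195.5 = 1.647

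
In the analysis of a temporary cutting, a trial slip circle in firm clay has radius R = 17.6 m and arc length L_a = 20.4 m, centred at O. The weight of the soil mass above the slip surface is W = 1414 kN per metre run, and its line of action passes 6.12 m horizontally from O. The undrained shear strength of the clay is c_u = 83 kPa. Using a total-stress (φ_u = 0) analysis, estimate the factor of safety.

Taking moments about the centre O, the resisting moment is provided by the undrained shear strength acting along the arc:
M_R = c_u·L_a·R = 83·20.40·17.6 = 29800.3 kN·m/m
M_D = W·d = 1414·6.12 = 8653.7 kN·m/m
FS = M_R / M_D = 29800.3 / 8653.7 = 3.444

FS = 3.44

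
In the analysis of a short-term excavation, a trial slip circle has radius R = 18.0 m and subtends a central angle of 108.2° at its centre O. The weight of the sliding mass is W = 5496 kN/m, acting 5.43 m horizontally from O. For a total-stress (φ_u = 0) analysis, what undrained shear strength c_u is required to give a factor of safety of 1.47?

FS = c_u·L_a·R / (W·d), so c_u = FS·W·d / (L_a·R).
Arc length L_a = R·θ = 18.0·(108.2°·π/180) = 18.0·1.8884 = 33.99 m
c_u = 1.47·5496·5.43 / (33.99·18.0) = 43869.6 / 611.86 = 71.70 kPa

c_u = 71.7 kPa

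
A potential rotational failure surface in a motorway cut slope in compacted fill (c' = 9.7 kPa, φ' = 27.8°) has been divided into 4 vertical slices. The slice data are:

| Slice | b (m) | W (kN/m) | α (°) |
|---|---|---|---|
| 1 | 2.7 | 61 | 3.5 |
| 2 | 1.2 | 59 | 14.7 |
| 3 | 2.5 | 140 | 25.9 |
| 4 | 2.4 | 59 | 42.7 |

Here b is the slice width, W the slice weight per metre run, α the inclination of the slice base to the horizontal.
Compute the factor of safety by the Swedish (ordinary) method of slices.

Ordinary method of slices: FS = Σ[c'·Δl_i + (W_i cosα_i)·tanφ'] / Σ W_i sinα_i, with Δl_i = b_i / cosα_i.
Slice 1: Δl = 2.7/cos3.5° = 2.705 m; N'_1 = 61·cos3.5° = 60.9; c'Δl = 26.24; W sinα = 3.7
Slice 2: Δl = 1.2/cos14.7° = 1.241 m; N'_2 = 59·cos14.7° = 57.1; c'Δl = 12.03; W sinα = 15.0
Slice 3: Δl = 2.5/cos25.9° = 2.779 m; N'_3 = 140·cos25.9° = 125.9; c'Δl = 26.96; W sinα = 61.2
Slice 4: Δl = 2.4/cos42.7° = 3.266 m; N'_4 = 59·cos42.7° = 43.4; c'Δl = 31.68; W sinα = 40.0
Σc'Δl = 96.9 kN/m; ΣN' = 287.3 kN/m; ΣW sinα = 119.9 kN/m
Resisting = 96.9 + 287.3·tan27.8° = 96.9 + 151.5 = 248.4 kN/m
FS = 248.4 / 119.9 = 2.072

FS = 2.07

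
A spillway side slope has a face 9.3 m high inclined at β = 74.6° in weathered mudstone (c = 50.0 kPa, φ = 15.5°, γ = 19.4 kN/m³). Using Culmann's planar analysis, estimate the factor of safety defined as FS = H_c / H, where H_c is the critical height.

FS = 2.12

H_c = (4c/γ) · sinβ cosφ / [1 − cos(β − φ)]
    = (4·50.0/19.4) · sin74.6°·cos15.5° / [1 − cos59.1°]
    = 10.309 · 0.9290 / 0.4865 = 19.69 m
FS = H_c / H = 19.69 / 9.3 = 2.117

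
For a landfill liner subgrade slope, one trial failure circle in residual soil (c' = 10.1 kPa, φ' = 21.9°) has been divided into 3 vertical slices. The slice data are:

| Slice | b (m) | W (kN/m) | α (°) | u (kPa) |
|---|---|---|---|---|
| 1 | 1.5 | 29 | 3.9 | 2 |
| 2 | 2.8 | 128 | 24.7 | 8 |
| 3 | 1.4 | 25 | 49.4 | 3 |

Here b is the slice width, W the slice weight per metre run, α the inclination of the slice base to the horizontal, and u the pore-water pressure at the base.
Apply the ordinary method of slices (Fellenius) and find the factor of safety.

FS = 1.60

Ordinary method of slices: FS = Σ[c'·Δl_i + (W_i cosα_i − u_i·Δl_i)·tanφ'] / Σ W_i sinα_i, with Δl_i = b_i / cosα_i.
Slice 1: Δl = 1.5/cos3.9° = 1.503 m; N'_1 = 29·cos3.9° − 2·1.503 = 25.9; c'Δl = 15.19; W sinα = 2.0
Slice 2: Δl = 2.8/cos24.7° = 3.082 m; N'_2 = 128·cos24.7° − 8·3.082 = 91.6; c'Δl = 31.13; W sinα = 53.5
Slice 3: Δl = 1.4/cos49.4° = 2.151 m; N'_3 = 25·cos49.4° − 3·2.151 = 9.8; c'Δl = 21.73; W sinα = 19.0
Σc'Δl = 68.0 kN/m; ΣN' = 127.4 kN/m; ΣW sinα = 74.4 kN/m
Resisting = 68.0 + 127.4·tan21.9° = 68.0 + 51.2 = 119.2 kN/m
FS = 119.2 / 74.4 = 1.602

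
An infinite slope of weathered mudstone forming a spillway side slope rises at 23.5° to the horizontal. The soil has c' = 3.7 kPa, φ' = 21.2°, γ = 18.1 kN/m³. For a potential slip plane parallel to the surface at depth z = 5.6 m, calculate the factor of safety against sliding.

FS = 0.99

For an infinite slope with a slip plane parallel to the surface (no pore pressure): FS = [c' + γz cos²β tanφ'] / [γz sinβ cosβ].
γz = 18.1·5.6 = 101.36 kN/m²
Numerator = 3.7 + 101.36·cos²23.5°·tan21.2° = 3.7 + 101.36·0.8410·0.3879 = 36.764 kPa
Denominator = 101.36·sin23.5°·cos23.5° = 101.36·0.3987·0.9171 = 37.065 kPa
FS = 36.764 / 37.065 = 0.992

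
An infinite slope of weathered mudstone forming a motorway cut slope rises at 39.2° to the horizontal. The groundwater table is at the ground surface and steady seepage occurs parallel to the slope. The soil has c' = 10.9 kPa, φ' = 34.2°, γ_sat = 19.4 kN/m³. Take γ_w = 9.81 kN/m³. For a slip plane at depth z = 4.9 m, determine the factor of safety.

FS = 0.65

With seepage parallel to the slope and the water table at the surface, the effective normal stress on the slip plane uses the buoyant unit weight γ' = γ_sat − γ_w while the driving shear stress uses γ_sat:
FS = [c' + γ' z cos²β tanφ'] / [γ_sat z sinβ cosβ]
γ' = 19.4 − 9.81 = 9.59 kN/m³
Numerator = 10.9 + 9.59·4.9·cos²39.2°·tan34.2° = 10.9 + 9.59·4.9·0.6005·0.6796 = 30.078 kPa
Denominator = 19.4·4.9·sin39.2°·cos39.2° = 19.4·4.9·0.6320·0.7749 = 46.559 kPa
FS = 30.078 / 46.559 = 0.646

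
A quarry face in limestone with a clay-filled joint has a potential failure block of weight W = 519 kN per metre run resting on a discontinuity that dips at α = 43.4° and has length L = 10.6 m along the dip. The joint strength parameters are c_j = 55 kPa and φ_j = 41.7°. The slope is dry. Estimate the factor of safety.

Resolving the block weight along and normal to the plane and applying the Mohr–Coulomb strength on the joint:
N' = W cosα = 519·cos43.4° = 377.1 kN/m
Driving force T = W sinα = 519·sin43.4° = 356.6 kN/m
Resisting force R = c_j·L + N'·tanφ_j = 55·10.6 + 377.1·tan41.7° = 583.0 + 336.0 = 919.0 kN/m
FS = R / T = 919.0 / 356.6 = 2.577

FS = 2.58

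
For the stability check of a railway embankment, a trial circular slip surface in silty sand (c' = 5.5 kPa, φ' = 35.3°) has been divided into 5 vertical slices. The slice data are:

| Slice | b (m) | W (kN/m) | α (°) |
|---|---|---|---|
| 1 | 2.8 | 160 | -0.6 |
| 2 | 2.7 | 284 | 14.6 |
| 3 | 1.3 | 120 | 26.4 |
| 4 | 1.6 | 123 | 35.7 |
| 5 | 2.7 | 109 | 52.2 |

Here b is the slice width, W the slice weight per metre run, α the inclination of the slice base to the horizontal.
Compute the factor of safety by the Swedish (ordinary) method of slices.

FS = 2.05

Ordinary method of slices: FS = Σ[c'·Δl_i + (W_i cosα_i)·tanφ'] / Σ W_i sinα_i, with Δl_i = b_i / cosα_i.
Slice 1: Δl = 2.8/cos(-0.6°) = 2.800 m; N'_1 = 160·cos(-0.6°) = 160.0; c'Δl = 15.40; W sinα = -1.7
Slice 2: Δl = 2.7/cos14.6° = 2.790 m; N'_2 = 284·cos14.6° = 274.8; c'Δl = 15.35; W sinα = 71.6
Slice 3: Δl = 1.3/cos26.4° = 1.451 m; N'_3 = 120·cos26.4° = 107.5; c'Δl = 7.98; W sinα = 53.4
Slice 4: Δl = 1.6/cos35.7° = 1.970 m; N'_4 = 123·cos35.7° = 99.9; c'Δl = 10.84; W sinα = 71.8
Slice 5: Δl = 2.7/cos52.2° = 4.405 m; N'_5 = 109·cos52.2° = 66.8; c'Δl = 24.23; W sinα = 86.1
Σc'Δl = 73.8 kN/m; ΣN' = 709.0 kN/m; ΣW sinα = 281.2 kN/m
Resisting = 73.8 + 709.0·tan35.3° = 73.8 + 502.0 = 575.8 kN/m
FS = 575.8 / 281.2 = 2.048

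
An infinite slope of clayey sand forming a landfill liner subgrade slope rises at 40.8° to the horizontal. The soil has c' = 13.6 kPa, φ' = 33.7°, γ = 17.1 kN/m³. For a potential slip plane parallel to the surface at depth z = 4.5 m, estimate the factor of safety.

FS = 1.13

For an infinite slope with a slip plane parallel to the surface (no pore pressure): FS = [c' + γz cos²β tanφ'] / [γz sinβ cosβ].
γz = 17.1·4.5 = 76.95 kN/m²
Numerator = 13.6 + 76.95·cos²40.8°·tan33.7° = 13.6 + 76.95·0.5730·0.6669 = 43.008 kPa
Denominator = 76.95·sin40.8°·cos40.8° = 76.95·0.6534·0.7570 = 38.062 kPa
FS = 43.008 / 38.062 = 1.130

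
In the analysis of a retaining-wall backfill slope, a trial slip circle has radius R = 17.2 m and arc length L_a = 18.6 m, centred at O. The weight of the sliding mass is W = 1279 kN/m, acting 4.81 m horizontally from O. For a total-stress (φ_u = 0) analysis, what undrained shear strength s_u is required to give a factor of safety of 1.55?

s_u = 29.8 kPa

FS = s_u·L_a·R / (W·d), so s_u = FS·W·d / (L_a·R).
s_u = 1.55·1279·4.81 / (18.60·17.2) = 9535.6 / 319.92 = 29.81 kPa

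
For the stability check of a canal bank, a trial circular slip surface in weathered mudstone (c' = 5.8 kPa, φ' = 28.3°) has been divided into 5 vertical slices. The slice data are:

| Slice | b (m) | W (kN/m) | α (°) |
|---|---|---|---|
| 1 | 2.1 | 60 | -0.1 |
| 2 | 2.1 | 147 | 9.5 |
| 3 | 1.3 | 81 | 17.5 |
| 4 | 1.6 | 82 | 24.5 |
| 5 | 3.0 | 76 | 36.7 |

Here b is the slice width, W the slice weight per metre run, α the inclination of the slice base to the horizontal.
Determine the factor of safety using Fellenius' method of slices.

Ordinary method of slices: FS = Σ[c'·Δl_i + (W_i cosα_i)·tanφ'] / Σ W_i sinα_i, with Δl_i = b_i / cosα_i.
Slice 1: Δl = 2.1/cos(-0.1°) = 2.100 m; N'_1 = 60·cos(-0.1°) = 60.0; c'Δl = 12.18; W sinα = -0.1
Slice 2: Δl = 2.1/cos9.5° = 2.129 m; N'_2 = 147·cos9.5° = 145.0; c'Δl = 12.35; W sinα = 24.3
Slice 3: Δl = 1.3/cos17.5° = 1.363 m; N'_3 = 81·cos17.5° = 77.3; c'Δl = 7.91; W sinα = 24.4
Slice 4: Δl = 1.6/cos24.5° = 1.758 m; N'_4 = 82·cos24.5° = 74.6; c'Δl = 10.20; W sinα = 34.0
Slice 5: Δl = 3.0/cos36.7° = 3.742 m; N'_5 = 76·cos36.7° = 60.9; c'Δl = 21.70; W sinα = 45.4
Σc'Δl = 64.3 kN/m; ΣN' = 417.8 kN/m; ΣW sinα = 127.9 kN/m
Resisting = 64.3 + 417.8·tan28.3° = 64.3 + 225.0 = 289.3 kN/m
FS = 289.3 / 127.9 = 2.261

FS = 2.26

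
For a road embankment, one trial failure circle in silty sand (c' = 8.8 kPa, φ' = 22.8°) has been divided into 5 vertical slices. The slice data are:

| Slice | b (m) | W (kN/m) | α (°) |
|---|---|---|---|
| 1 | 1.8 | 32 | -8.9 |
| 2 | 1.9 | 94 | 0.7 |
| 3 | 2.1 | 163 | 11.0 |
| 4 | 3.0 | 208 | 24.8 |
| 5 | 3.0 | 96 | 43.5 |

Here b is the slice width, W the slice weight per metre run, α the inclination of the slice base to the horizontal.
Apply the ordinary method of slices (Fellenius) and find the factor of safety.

FS = 1.91

Ordinary method of slices: FS = Σ[c'·Δl_i + (W_i cosα_i)·tanφ'] / Σ W_i sinα_i, with Δl_i = b_i / cosα_i.
Slice 1: Δl = 1.8/cos(-8.9°) = 1.822 m; N'_1 = 32·cos(-8.9°) = 31.6; c'Δl = 16.03; W sinα = -5.0
Slice 2: Δl = 1.9/cos0.7° = 1.900 m; N'_2 = 94·cos0.7° = 94.0; c'Δl = 16.72; W sinα = 1.1
Slice 3: Δl = 2.1/cos11.0° = 2.139 m; N'_3 = 163·cos11.0° = 160.0; c'Δl = 18.83; W sinα = 31.1
Slice 4: Δl = 3.0/cos24.8° = 3.305 m; N'_4 = 208·cos24.8° = 188.8; c'Δl = 29.08; W sinα = 87.2
Slice 5: Δl = 3.0/cos43.5° = 4.136 m; N'_5 = 96·cos43.5° = 69.6; c'Δl = 36.39; W sinα = 66.1
Σc'Δl = 117.1 kN/m; ΣN' = 544.1 kN/m; ΣW sinα = 180.6 kN/m
Resisting = 117.1 + 544.1·tan22.8° = 117.1 + 228.7 = 345.8 kN/m
FS = 345.8 / 180.6 = 1.914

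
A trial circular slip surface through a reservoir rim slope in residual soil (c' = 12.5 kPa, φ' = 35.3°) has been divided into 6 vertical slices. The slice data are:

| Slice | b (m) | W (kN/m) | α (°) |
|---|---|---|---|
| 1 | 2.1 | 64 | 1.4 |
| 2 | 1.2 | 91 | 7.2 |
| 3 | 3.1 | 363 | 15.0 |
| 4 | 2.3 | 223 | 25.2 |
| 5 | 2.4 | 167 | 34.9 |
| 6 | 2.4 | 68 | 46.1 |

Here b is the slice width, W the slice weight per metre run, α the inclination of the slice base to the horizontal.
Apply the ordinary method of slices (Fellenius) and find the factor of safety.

Ordinary method of slices: FS = Σ[c'·Δl_i + (W_i cosα_i)·tanφ'] / Σ W_i sinα_i, with Δl_i = b_i / cosα_i.
Slice 1: Δl = 2.1/cos1.4° = 2.101 m; N'_1 = 64·cos1.4° = 64.0; c'Δl = 26.26; W sinα = 1.6
Slice 2: Δl = 1.2/cos7.2° = 1.210 m; N'_2 = 91·cos7.2° = 90.3; c'Δl = 15.12; W sinα = 11.4
Slice 3: Δl = 3.1/cos15.0° = 3.209 m; N'_3 = 363·cos15.0° = 350.6; c'Δl = 40.12; W sinα = 94.0
Slice 4: Δl = 2.3/cos25.2° = 2.542 m; N'_4 = 223·cos25.2° = 201.8; c'Δl = 31.77; W sinα = 94.9
Slice 5: Δl = 2.4/cos34.9° = 2.926 m; N'_5 = 167·cos34.9° = 137.0; c'Δl = 36.58; W sinα = 95.5
Slice 6: Δl = 2.4/cos46.1° = 3.461 m; N'_6 = 68·cos46.1° = 47.2; c'Δl = 43.26; W sinα = 49.0
Σc'Δl = 193.1 kN/m; ΣN' = 890.8 kN/m; ΣW sinα = 346.4 kN/m
Resisting = 193.1 + 890.8·tan35.3° = 193.1 + 630.7 = 823.8 kN/m
FS = 823.8 / 346.4 = 2.378

FS = 2.38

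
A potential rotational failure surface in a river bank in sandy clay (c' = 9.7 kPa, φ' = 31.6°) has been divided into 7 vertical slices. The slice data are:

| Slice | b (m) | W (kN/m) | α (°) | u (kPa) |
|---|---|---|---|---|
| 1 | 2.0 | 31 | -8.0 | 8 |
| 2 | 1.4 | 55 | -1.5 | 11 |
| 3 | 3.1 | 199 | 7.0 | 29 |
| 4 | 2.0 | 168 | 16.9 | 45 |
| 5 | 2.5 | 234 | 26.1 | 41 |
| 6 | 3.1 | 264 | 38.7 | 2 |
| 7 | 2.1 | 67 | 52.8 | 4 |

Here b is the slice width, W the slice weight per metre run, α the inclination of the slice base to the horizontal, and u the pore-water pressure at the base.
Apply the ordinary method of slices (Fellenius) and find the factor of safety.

FS = 1.34

Ordinary method of slices: FS = Σ[c'·Δl_i + (W_i cosα_i − u_i·Δl_i)·tanφ'] / Σ W_i sinα_i, with Δl_i = b_i / cosα_i.
Slice 1: Δl = 2.0/cos(-8.0°) = 2.020 m; N'_1 = 31·cos(-8.0°) − 8·2.020 = 14.5; c'Δl = 19.59; W sinα = -4.3
Slice 2: Δl = 1.4/cos(-1.5°) = 1.400 m; N'_2 = 55·cos(-1.5°) − 11·1.400 = 39.6; c'Δl = 13.58; W sinα = -1.4
Slice 3: Δl = 3.1/cos7.0° = 3.123 m; N'_3 = 199·cos7.0° − 29·3.123 = 106.9; c'Δl = 30.30; W sinα = 24.3
Slice 4: Δl = 2.0/cos16.9° = 2.090 m; N'_4 = 168·cos16.9° − 45·2.090 = 66.7; c'Δl = 20.28; W sinα = 48.8
Slice 5: Δl = 2.5/cos26.1° = 2.784 m; N'_5 = 234·cos26.1° − 41·2.784 = 96.0; c'Δl = 27.00; W sinα = 102.9
Slice 6: Δl = 3.1/cos38.7° = 3.972 m; N'_6 = 264·cos38.7° − 2·3.972 = 198.1; c'Δl = 38.53; W sinα = 165.1
Slice 7: Δl = 2.1/cos52.8° = 3.473 m; N'_7 = 67·cos52.8° − 4·3.473 = 26.6; c'Δl = 33.69; W sinα = 53.4
Σc'Δl = 183.0 kN/m; ΣN' = 548.4 kN/m; ΣW sinα = 388.7 kN/m
Resisting = 183.0 + 548.4·tan31.6° = 183.0 + 337.4 = 520.4 kN/m
FS = 520.4 / 388.7 = 1.339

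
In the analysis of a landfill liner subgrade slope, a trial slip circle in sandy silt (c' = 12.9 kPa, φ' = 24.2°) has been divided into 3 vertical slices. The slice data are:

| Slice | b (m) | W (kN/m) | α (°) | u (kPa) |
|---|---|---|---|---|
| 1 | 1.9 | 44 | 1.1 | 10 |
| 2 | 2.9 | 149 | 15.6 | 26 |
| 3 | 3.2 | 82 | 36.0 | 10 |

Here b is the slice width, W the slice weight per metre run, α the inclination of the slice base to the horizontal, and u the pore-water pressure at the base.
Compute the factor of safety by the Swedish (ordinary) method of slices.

FS = 1.87

Ordinary method of slices: FS = Σ[c'·Δl_i + (W_i cosα_i − u_i·Δl_i)·tanφ'] / Σ W_i sinα_i, with Δl_i = b_i / cosα_i.
Slice 1: Δl = 1.9/cos1.1° = 1.900 m; N'_1 = 44·cos1.1° − 10·1.900 = 25.0; c'Δl = 24.51; W sinα = 0.8
Slice 2: Δl = 2.9/cos15.6° = 3.011 m; N'_2 = 149·cos15.6° − 26·3.011 = 65.2; c'Δl = 38.84; W sinα = 40.1
Slice 3: Δl = 3.2/cos36.0° = 3.955 m; N'_3 = 82·cos36.0° − 10·3.955 = 26.8; c'Δl = 51.02; W sinα = 48.2
Σc'Δl = 114.4 kN/m; ΣN' = 117.0 kN/m; ΣW sinα = 89.1 kN/m
Resisting = 114.4 + 117.0·tan24.2° = 114.4 + 52.6 = 167.0 kN/m
FS = 167.0 / 89.1 = 1.874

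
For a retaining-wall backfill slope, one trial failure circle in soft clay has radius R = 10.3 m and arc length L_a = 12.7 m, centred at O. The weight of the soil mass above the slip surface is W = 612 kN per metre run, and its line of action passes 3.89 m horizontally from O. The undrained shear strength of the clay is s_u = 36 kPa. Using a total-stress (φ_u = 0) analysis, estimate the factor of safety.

Taking moments about the centre O, the resisting moment is provided by the undrained shear strength acting along the arc:
M_R = s_u·L_a·R = 36·12.70·10.3 = 4709.2 kN·m/m
M_D = W·d = 612·3.89 = 2380.7 kN·m/m
FS = M_R / M_D = 4709.2 / 2380.7 = 1.978

FS = 1.98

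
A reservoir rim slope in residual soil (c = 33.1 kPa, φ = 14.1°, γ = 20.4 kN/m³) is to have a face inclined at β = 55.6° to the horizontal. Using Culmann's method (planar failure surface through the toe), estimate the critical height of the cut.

H_c = 20.69 m

Culmann's analysis gives the critical failure plane at α_cr = (β + φ)/2 = (55.6 + 14.1)/2 = 34.9°, and the critical height
H_c = (4c/γ) · sinβ cosφ / [1 − cos(β − φ)]
    = (4·33.1/20.4) · sin55.6°·cos14.1° / [1 − cos(41.5°)]
    = 6.490 · 0.8251·0.9699 / [1 − 0.7490]
    = 6.490 · 0.8003 / 0.2510
    = 20.69 m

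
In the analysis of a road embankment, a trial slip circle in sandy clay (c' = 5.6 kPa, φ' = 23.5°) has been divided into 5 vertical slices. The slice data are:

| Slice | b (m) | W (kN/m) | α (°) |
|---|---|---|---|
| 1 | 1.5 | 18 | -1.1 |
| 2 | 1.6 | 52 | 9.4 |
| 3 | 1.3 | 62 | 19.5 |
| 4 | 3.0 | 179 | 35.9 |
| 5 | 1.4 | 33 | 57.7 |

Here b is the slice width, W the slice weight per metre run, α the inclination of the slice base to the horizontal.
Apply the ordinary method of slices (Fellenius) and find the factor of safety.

Ordinary method of slices: FS = Σ[c'·Δl_i + (W_i cosα_i)·tanφ'] / Σ W_i sinα_i, with Δl_i = b_i / cosα_i.
Slice 1: Δl = 1.5/cos(-1.1°) = 1.500 m; N'_1 = 18·cos(-1.1°) = 18.0; c'Δl = 8.40; W sinα = -0.3
Slice 2: Δl = 1.6/cos9.4° = 1.622 m; N'_2 = 52·cos9.4° = 51.3; c'Δl = 9.08; W sinα = 8.5
Slice 3: Δl = 1.3/cos19.5° = 1.379 m; N'_3 = 62·cos19.5° = 58.4; c'Δl = 7.72; W sinα = 20.7
Slice 4: Δl = 3.0/cos35.9° = 3.704 m; N'_4 = 179·cos35.9° = 145.0; c'Δl = 20.74; W sinα = 105.0
Slice 5: Δl = 1.4/cos57.7° = 2.620 m; N'_5 = 33·cos57.7° = 17.6; c'Δl = 14.67; W sinα = 27.9
Σc'Δl = 60.6 kN/m; ΣN' = 290.4 kN/m; ΣW sinα = 161.7 kN/m
Resisting = 60.6 + 290.4·tan23.5° = 60.6 + 126.3 = 186.9 kN/m
FS = 186.9 / 161.7 = 1.156

FS = 1.16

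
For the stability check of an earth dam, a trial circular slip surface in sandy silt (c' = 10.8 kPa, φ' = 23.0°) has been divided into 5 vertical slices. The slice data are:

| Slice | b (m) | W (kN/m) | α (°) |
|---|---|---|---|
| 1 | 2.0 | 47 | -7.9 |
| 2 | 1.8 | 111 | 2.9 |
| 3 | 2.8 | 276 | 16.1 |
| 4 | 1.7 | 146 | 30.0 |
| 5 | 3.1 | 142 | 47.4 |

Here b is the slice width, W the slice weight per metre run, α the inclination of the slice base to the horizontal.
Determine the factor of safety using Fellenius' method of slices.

FS = 1.65

Ordinary method of slices: FS = Σ[c'·Δl_i + (W_i cosα_i)·tanφ'] / Σ W_i sinα_i, with Δl_i = b_i / cosα_i.
Slice 1: Δl = 2.0/cos(-7.9°) = 2.019 m; N'_1 = 47·cos(-7.9°) = 46.6; c'Δl = 21.81; W sinα = -6.5
Slice 2: Δl = 1.8/cos2.9° = 1.802 m; N'_2 = 111·cos2.9° = 110.9; c'Δl = 19.46; W sinα = 5.6
Slice 3: Δl = 2.8/cos16.1° = 2.914 m; N'_3 = 276·cos16.1° = 265.2; c'Δl = 31.47; W sinα = 76.5
Slice 4: Δl = 1.7/cos30.0° = 1.963 m; N'_4 = 146·cos30.0° = 126.4; c'Δl = 21.20; W sinα = 73.0
Slice 5: Δl = 3.1/cos47.4° = 4.580 m; N'_5 = 142·cos47.4° = 96.1; c'Δl = 49.46; W sinα = 104.5
Σc'Δl = 143.4 kN/m; ΣN' = 645.1 kN/m; ΣW sinα = 253.2 kN/m
Resisting = 143.4 + 645.1·tan23.0° = 143.4 + 273.8 = 417.3 kN/m
FS = 417.3 / 253.2 = 1.648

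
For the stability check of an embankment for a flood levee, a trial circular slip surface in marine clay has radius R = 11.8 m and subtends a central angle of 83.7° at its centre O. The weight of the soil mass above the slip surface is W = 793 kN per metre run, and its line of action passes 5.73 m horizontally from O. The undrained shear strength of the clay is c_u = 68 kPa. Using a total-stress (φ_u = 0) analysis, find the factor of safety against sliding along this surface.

Taking moments about the centre O, the resisting moment is provided by the undrained shear strength acting along the arc:
Arc length L_a = R·θ = 11.8·(83.7°·π/180) = 11.8·1.4608 = 17.24 m
M_R = c_u·L_a·R = 68·17.24·11.8 = 13831.7 kN·m/m
M_D = W·d = 793·5.73 = 4543.9 kN·m/m
FS = M_R / M_D = 13831.7 / 4543.9 = 3.044

FS = 3.04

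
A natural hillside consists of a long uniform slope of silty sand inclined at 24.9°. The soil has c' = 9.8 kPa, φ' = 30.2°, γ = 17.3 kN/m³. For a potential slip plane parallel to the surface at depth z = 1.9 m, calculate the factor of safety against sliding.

FS = 2.03

For an infinite slope with a slip plane parallel to the surface (no pore pressure): FS = [c' + γz cos²β tanφ'] / [γz sinβ cosβ].
γz = 17.3·1.9 = 32.87 kN/m²
Numerator = 9.8 + 32.87·cos²24.9°·tan30.2° = 9.8 + 32.87·0.8227·0.5820 = 25.539 kPa
Denominator = 32.87·sin24.9°·cos24.9° = 32.87·0.4210·0.9070 = 12.553 kPa
FS = 25.539 / 12.553 = 2.035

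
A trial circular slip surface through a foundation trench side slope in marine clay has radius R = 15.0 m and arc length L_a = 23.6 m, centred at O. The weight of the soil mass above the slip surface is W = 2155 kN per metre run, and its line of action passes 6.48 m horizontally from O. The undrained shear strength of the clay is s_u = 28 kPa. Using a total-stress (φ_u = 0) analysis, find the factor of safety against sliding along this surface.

Taking moments about the centre O, the resisting moment is provided by the undrained shear strength acting along the arc:
M_R = s_u·L_a·R = 28·23.60·15.0 = 9912.0 kN·m/m
M_D = W·d = 2155·6.48 = 13964.4 kN·m/m
FS = M_R / M_D = 9912.0 / 13964.4 = 0.710

FS = 0.71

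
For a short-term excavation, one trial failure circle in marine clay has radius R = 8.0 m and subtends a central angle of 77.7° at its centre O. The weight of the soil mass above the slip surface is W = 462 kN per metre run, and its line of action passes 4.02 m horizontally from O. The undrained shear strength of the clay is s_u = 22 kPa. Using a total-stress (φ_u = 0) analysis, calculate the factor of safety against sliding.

FS = 1.03

Taking moments about the centre O, the resisting moment is provided by the undrained shear strength acting along the arc:
Arc length L_a = R·θ = 8.0·(77.7°·π/180) = 8.0·1.3561 = 10.85 m
M_R = s_u·L_a·R = 22·10.85·8.0 = 1909.4 kN·m/m
M_D = W·d = 462·4.02 = 1857.2 kN·m/m
FS = M_R / M_D = 1909.4 / 1857.2 = 1.028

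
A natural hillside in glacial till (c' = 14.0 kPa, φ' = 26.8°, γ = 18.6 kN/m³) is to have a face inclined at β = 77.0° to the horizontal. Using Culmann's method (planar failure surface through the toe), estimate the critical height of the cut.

H_c = 7.28 m

Culmann's analysis gives the critical failure plane at α_cr = (β + φ')/2 = (77.0 + 26.8)/2 = 51.9°, and the critical height
H_c = (4c'/γ) · sinβ cosφ' / [1 − cos(β − φ')]
    = (4·14.0/18.6) · sin77.0°·cos26.8° / [1 − cos(50.2°)]
    = 3.011 · 0.9744·0.8926 / [1 − 0.6401]
    = 3.011 · 0.8697 / 0.3599
    = 7.28 m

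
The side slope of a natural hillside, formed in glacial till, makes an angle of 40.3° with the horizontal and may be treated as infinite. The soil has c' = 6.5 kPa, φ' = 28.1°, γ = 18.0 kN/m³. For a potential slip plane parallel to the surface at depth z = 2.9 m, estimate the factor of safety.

For an infinite slope with a slip plane parallel to the surface (no pore pressure): FS = [c' + γz cos²β tanφ'] / [γz sinβ cosβ].
γz = 18.0·2.9 = 52.20 kN/m²
Numerator = 6.5 + 52.20·cos²40.3°·tan28.1° = 6.5 + 52.20·0.5817·0.5340 = 22.712 kPa
Denominator = 52.20·sin40.3°·cos40.3° = 52.20·0.6468·0.7627 = 25.750 kPa
FS = 22.712 / 25.750 = 0.882

FS = 0.88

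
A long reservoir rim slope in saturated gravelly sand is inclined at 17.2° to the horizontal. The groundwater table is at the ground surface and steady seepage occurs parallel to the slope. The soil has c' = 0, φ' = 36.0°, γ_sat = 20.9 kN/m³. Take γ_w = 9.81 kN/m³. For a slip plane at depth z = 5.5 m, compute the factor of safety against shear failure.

FS = 1.25

With seepage parallel to the slope and the water table at the surface, the effective normal stress on the slip plane uses the buoyant unit weight γ' = γ_sat − γ_w while the driving shear stress uses γ_sat:
FS = [c' + γ' z cos²β tanφ'] / [γ_sat z sinβ cosβ]
(For c' = 0 this reduces to FS = (γ'/γ_sat)·tanφ'/tanβ.)
γ' = 20.9 − 9.81 = 11.09 kN/m³
Numerator = 0.0 + 11.09·5.5·cos²17.2°·tan36.0° = 0.0 + 11.09·5.5·0.9126·0.7265 = 40.440 kPa
Denominator = 20.9·5.5·sin17.2°·cos17.2° = 20.9·5.5·0.2957·0.9553 = 32.471 kPa
FS = 40.440 / 32.471 = 1.245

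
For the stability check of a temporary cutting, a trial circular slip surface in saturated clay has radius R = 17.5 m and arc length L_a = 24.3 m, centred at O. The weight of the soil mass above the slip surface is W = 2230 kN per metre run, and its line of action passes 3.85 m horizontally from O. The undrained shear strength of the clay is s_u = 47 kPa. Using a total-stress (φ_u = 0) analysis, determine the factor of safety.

FS = 2.33

Taking moments about the centre O, the resisting moment is provided by the undrained shear strength acting along the arc:
M_R = s_u·L_a·R = 47·24.30·17.5 = 19986.8 kN·m/m
M_D = W·d = 2230·3.85 = 8585.5 kN·m/m
FS = M_R / M_D = 19986.8 / 8585.5 = 2.328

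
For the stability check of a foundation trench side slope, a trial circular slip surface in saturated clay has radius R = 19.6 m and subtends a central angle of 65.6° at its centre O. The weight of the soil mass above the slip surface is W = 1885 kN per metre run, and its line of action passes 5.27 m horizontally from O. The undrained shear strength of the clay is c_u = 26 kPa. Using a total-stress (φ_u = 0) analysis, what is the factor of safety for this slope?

Taking moments about the centre O, the resisting moment is provided by the undrained shear strength acting along the arc:
Arc length L_a = R·θ = 19.6·(65.6°·π/180) = 19.6·1.1449 = 22.44 m
M_R = c_u·L_a·R = 26·22.44·19.6 = 11435.8 kN·m/m
M_D = W·d = 1885·5.27 = 9933.9 kN·m/m
FS = M_R / M_D = 11435.8 / 9933.9 = 1.151

FS = 1.15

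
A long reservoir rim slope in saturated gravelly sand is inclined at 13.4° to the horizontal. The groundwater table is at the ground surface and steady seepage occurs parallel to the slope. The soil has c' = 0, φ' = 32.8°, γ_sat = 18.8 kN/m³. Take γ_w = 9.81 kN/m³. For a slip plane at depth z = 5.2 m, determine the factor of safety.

FS = 1.29

With seepage parallel to the slope and the water table at the surface, the effective normal stress on the slip plane uses the buoyant unit weight γ' = γ_sat − γ_w while the driving shear stress uses γ_sat:
FS = [c' + γ' z cos²β tanφ'] / [γ_sat z sinβ cosβ]
(For c' = 0 this reduces to FS = (γ'/γ_sat)·tanφ'/tanβ.)
γ' = 18.8 − 9.81 = 8.99 kN/m³
Numerator = 0.0 + 8.99·5.2·cos²13.4°·tan32.8° = 0.0 + 8.99·5.2·0.9463·0.6445 = 28.509 kPa
Denominator = 18.8·5.2·sin13.4°·cos13.4° = 18.8·5.2·0.2317·0.9728 = 22.039 kPa
FS = 28.509 / 22.039 = 1.294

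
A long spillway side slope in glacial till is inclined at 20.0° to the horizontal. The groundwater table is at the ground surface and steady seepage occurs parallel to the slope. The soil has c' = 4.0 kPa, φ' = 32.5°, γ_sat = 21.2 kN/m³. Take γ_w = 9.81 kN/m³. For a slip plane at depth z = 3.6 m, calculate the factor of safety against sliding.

FS = 1.10

With seepage parallel to the slope and the water table at the surface, the effective normal stress on the slip plane uses the buoyant unit weight γ' = γ_sat − γ_w while the driving shear stress uses γ_sat:
FS = [c' + γ' z cos²β tanφ'] / [γ_sat z sinβ cosβ]
γ' = 21.2 − 9.81 = 11.39 kN/m³
Numerator = 4.0 + 11.39·3.6·cos²20.0°·tan32.5° = 4.0 + 11.39·3.6·0.8830·0.6371 = 27.067 kPa
Denominator = 21.2·3.6·sin20.0°·cos20.0° = 21.2·3.6·0.3420·0.9397 = 24.529 kPa
FS = 27.067 / 24.529 = 1.103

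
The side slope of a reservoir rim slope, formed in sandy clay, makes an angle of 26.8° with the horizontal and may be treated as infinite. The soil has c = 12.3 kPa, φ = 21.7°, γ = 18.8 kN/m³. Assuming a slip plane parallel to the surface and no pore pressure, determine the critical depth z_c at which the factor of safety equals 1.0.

z_c = 7.66 m

Setting FS = 1.00 in FS = [c + γz cos²β tanφ] / [γz sinβ cosβ] and solving for z:
z = c / [γ cosβ (FS·sinβ − cosβ·tanφ)]
  = 12.3 / [18.8·cos26.8°·(1.00·sin26.8° − cos26.8°·tan21.7°)]
  = 12.3 / [18.8·0.8926·(1.00·0.4509 − 0.8926·0.3979)]
  = 12.3 / 1.6055 = 7.661 m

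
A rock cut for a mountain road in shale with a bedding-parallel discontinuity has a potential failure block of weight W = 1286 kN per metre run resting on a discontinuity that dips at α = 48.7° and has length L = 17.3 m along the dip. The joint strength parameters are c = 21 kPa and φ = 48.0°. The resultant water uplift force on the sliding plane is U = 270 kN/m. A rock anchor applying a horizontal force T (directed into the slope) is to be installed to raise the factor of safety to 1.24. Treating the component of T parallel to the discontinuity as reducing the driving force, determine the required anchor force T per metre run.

Resolving forces along and normal to the sliding plane, with the horizontal anchor force T adding T·sinα to the effective normal force and T·cosα acting up the plane against the driving force:
FS = [cL + (W cosα − U + T sinα) tanφ] / [W sinα − T cosα]
Without the anchor: N' = 578.8 kN/m, driving T_d = 966.1 kN/m, resisting R = 21·17.3 + 578.8·tan48.0° = 1006.1 kN/m, FS = 1.04.
Setting FS = 1.24 and solving for T:
1.24·(966.1 − T cos48.7°) = 1006.1 + T sin48.7°·tan48.0°
T·(sin48.7°·tan48.0° + 1.24·cos48.7°) = 1.24·966.1 − 1006.1
T·(0.7513·1.1106 + 1.24·0.6600) = 1198.0 − 1006.1 = 191.9
T·1.6528 = 191.9
T = 116.1 kN/m

T = 116 kN/m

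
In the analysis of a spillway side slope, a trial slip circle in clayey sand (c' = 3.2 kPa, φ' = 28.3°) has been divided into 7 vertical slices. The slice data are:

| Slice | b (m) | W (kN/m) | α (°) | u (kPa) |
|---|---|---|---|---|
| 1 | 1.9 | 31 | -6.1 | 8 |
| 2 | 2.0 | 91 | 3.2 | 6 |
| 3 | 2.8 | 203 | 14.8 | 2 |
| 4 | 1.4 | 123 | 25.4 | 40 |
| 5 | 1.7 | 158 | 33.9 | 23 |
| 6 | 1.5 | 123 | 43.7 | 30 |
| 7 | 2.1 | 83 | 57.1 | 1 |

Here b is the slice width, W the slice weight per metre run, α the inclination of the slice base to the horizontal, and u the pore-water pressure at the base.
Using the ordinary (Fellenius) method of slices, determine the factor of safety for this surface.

FS = 0.90

Ordinary method of slices: FS = Σ[c'·Δl_i + (W_i cosα_i − u_i·Δl_i)·tanφ'] / Σ W_i sinα_i, with Δl_i = b_i / cosα_i.
Slice 1: Δl = 1.9/cos(-6.1°) = 1.911 m; N'_1 = 31·cos(-6.1°) − 8·1.911 = 15.5; c'Δl = 6.11; W sinα = -3.3
Slice 2: Δl = 2.0/cos3.2° = 2.003 m; N'_2 = 91·cos3.2° − 6·2.003 = 78.8; c'Δl = 6.41; W sinα = 5.1
Slice 3: Δl = 2.8/cos14.8° = 2.896 m; N'_3 = 203·cos14.8° − 2·2.896 = 190.5; c'Δl = 9.27; W sinα = 51.9
Slice 4: Δl = 1.4/cos25.4° = 1.550 m; N'_4 = 123·cos25.4° − 40·1.550 = 49.1; c'Δl = 4.96; W sinα = 52.8
Slice 5: Δl = 1.7/cos33.9° = 2.048 m; N'_5 = 158·cos33.9° − 23·2.048 = 84.0; c'Δl = 6.55; W sinα = 88.1
Slice 6: Δl = 1.5/cos43.7° = 2.075 m; N'_6 = 123·cos43.7° − 30·2.075 = 26.7; c'Δl = 6.64; W sinα = 85.0
Slice 7: Δl = 2.1/cos57.1° = 3.866 m; N'_7 = 83·cos57.1° − 1·3.866 = 41.2; c'Δl = 12.37; W sinα = 69.7
Σc'Δl = 52.3 kN/m; ΣN' = 485.9 kN/m; ΣW sinα = 349.2 kN/m
Resisting = 52.3 + 485.9·tan28.3° = 52.3 + 261.6 = 313.9 kN/m
FS = 313.9 / 349.2 = 0.899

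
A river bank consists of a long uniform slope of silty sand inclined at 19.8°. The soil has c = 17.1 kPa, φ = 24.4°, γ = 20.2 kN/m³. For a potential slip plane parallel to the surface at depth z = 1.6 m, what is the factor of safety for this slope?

For an infinite slope with a slip plane parallel to the surface (no pore pressure): FS = [c + γz cos²β tanφ] / [γz sinβ cosβ].
γz = 20.2·1.6 = 32.32 kN/m²
Numerator = 17.1 + 32.32·cos²19.8°·tan24.4° = 17.1 + 32.32·0.8853·0.4536 = 30.079 kPa
Denominator = 32.32·sin19.8°·cos19.8° = 32.32·0.3387·0.9409 = 10.301 kPa
FS = 30.079 / 10.301 = 2.920

FS = 2.92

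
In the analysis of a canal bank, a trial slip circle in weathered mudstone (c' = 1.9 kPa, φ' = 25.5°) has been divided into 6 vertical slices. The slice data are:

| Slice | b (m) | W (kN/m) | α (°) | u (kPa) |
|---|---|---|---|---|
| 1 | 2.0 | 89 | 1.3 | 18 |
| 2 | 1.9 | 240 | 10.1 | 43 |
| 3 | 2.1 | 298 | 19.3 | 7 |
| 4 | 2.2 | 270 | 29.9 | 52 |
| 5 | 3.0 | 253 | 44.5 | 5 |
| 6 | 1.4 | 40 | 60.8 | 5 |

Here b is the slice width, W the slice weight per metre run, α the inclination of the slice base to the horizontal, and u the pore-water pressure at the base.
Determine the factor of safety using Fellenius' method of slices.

Ordinary method of slices: FS = Σ[c'·Δl_i + (W_i cosα_i − u_i·Δl_i)·tanφ'] / Σ W_i sinα_i, with Δl_i = b_i / cosα_i.
Slice 1: Δl = 2.0/cos1.3° = 2.001 m; N'_1 = 89·cos1.3° − 18·2.001 = 53.0; c'Δl = 3.80; W sinα = 2.0
Slice 2: Δl = 1.9/cos10.1° = 1.930 m; N'_2 = 240·cos10.1° − 43·1.930 = 153.3; c'Δl = 3.67; W sinα = 42.1
Slice 3: Δl = 2.1/cos19.3° = 2.225 m; N'_3 = 298·cos19.3° − 7·2.225 = 265.7; c'Δl = 4.23; W sinα = 98.5
Slice 4: Δl = 2.2/cos29.9° = 2.538 m; N'_4 = 270·cos29.9° − 52·2.538 = 102.1; c'Δl = 4.82; W sinα = 134.6
Slice 5: Δl = 3.0/cos44.5° = 4.206 m; N'_5 = 253·cos44.5° − 5·4.206 = 159.4; c'Δl = 7.99; W sinα = 177.3
Slice 6: Δl = 1.4/cos60.8° = 2.870 m; N'_6 = 40·cos60.8° − 5·2.870 = 5.2; c'Δl = 5.45; W sinα = 34.9
Σc'Δl = 30.0 kN/m; ΣN' = 738.6 kN/m; ΣW sinα = 489.4 kN/m
Resisting = 30.0 + 738.6·tan25.5° = 30.0 + 352.3 = 382.3 kN/m
FS = 382.3 / 489.4 = 0.781

FS = 0.78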